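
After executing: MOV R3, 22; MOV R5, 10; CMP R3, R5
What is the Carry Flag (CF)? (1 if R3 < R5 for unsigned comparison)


Register state trace:
  MOV R3, 22  → R3 = 22
  MOV R5, 10  → R5 = 10
  CMP R3, R5  → unsigned 22 - 10: no borrow
  22 >= 10, so CF = 0
CF = 0

0


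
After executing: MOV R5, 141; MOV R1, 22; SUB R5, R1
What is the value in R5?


Register state trace:
  MOV R5, 141  → R5 = 141
  MOV R1, 22  → R1 = 22
  SUB R5, R1  → R5 = 141 - 22 = 119
Final: R5 = 119

119


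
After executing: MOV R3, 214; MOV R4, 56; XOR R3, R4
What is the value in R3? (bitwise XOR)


Register state trace:
  MOV R3, 214  → R3 = 214 (0b11010110)
  MOV R4, 56  → R4 = 56 (0b00111000)
  XOR R3, R4  → R3 = 214 XOR 56 = 238 (0b11101110)
Final: R3 = 238

238


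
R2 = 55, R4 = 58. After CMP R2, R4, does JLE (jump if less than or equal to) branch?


Trace:
  R2 = 55, R4 = 58
  CMP R2, R4  → compares 55 vs 58
  JLE checks: is 55 less than or equal to 58?
  55 < 58, so condition is true
Branch taken: Yes

Yes


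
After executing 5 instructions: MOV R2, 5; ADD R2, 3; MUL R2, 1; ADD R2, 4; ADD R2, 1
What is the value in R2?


Register state trace:
  MOV R2, 5  → R2 = 5
  ADD R2, 3  → R2 = 5 + 3 = 8
  MUL R2, 1  → R2 = 8 * 1 = 8
  ADD R2, 4  → R2 = 8 + 4 = 12
  ADD R2, 1  → R2 = 12 + 1 = 13
Final: R2 = 13

13


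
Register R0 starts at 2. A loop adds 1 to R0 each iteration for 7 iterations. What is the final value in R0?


Starting value: R0 = 2
  Iter 1: R0 = 2 + 1 = 3
  Iter 2: R0 = 3 + 1 = 4
  Iter 3: R0 = 4 + 1 = 5
  Iter 4: R0 = 5 + 1 = 6
  Iter 5: R0 = 6 + 1 = 7
  Iter 6: R0 = 7 + 1 = 8
  Iter 7: R0 = 8 + 1 = 9
Final: R0 = 9

9


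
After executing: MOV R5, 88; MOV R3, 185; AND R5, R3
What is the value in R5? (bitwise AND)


Register state trace:
  MOV R5, 88  → R5 = 88 (0b01011000)
  MOV R3, 185  → R3 = 185 (0b10111001)
  AND R5, R3  → R5 = 88 AND 185 = 24 (0b00011000)
Final: R5 = 24

24


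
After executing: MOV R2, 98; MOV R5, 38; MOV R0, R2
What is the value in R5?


Register state trace:
  MOV R2, 98  → R2 = 98
  MOV R5, 38  → R5 = 38
  MOV R0, R2  → R0 = 98
Final: R5 = 38

38


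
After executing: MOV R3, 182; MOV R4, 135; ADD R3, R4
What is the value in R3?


Register state trace:
  MOV R3, 182  → R3 = 182
  MOV R4, 135  → R4 = 135
  ADD R3, R4  → R3 = 182 + 135 = 317
Final: R3 = 317

317


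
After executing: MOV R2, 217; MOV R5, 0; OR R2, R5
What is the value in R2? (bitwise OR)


Register state trace:
  MOV R2, 217  → R2 = 217 (0b11011001)
  MOV R5, 0  → R5 = 0 (0b00000000)
  OR R2, R5   → R2 = 217 OR 0 = 217 (0b11011001)
Final: R2 = 217

217


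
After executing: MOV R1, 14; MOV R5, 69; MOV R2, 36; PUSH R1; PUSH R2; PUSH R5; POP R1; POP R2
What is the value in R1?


Stack trace (top is rightmost):
  MOV R1, 14  → R1 = 14
  MOV R5, 69  → R5 = 69
  MOV R2, 36  → R2 = 36
  PUSH R1  → stack: [14]
  PUSH R2  → stack: [14, 36]
  PUSH R5  → stack: [14, 36, 69]
  POP R1  → R1 = 69, stack: [14, 36]
  POP R2  → R2 = 36, stack: [14]
Final: R1 = 69

69


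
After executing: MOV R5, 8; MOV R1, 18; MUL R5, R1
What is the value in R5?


Register state trace:
  MOV R5, 8  → R5 = 8
  MOV R1, 18  → R1 = 18
  MUL R5, R1  → R5 = 8 * 18 = 144
Final: R5 = 144

144


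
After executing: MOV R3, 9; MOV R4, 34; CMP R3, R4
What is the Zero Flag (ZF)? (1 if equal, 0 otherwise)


Register state trace:
  MOV R3, 9  → R3 = 9
  MOV R4, 34  → R4 = 34
  CMP R3, R4  → computes 9 - 34 = -25
  Result is nonzero, so values are not equal
ZF = 0

0


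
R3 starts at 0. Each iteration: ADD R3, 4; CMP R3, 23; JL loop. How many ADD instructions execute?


Loop trace (R3 starts at 0, target 23, step 4):
  ADD #1: R3 = 0 + 4 = 4  → 4 < 23, loop
  ADD #2: R3 = 4 + 4 = 8  → 8 < 23, loop
  ADD #3: R3 = 8 + 4 = 12  → 12 < 23, loop
  ADD #4: R3 = 12 + 4 = 16  → 16 < 23, loop
  ADD #5: R3 = 16 + 4 = 20  → 20 < 23, loop
  ADD #6: R3 = 20 + 4 = 24  → 24 >= 23, exit
Total ADD instructions: 6

6


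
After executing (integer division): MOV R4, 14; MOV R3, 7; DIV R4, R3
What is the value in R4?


Register state trace:
  MOV R4, 14  → R4 = 14
  MOV R3, 7  → R3 = 7
  DIV R4, R3  → R4 = 14 // 7 = 2
Final: R4 = 2

2


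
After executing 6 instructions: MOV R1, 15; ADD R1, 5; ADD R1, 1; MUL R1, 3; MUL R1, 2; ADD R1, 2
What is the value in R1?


Register state trace:
  MOV R1, 15  → R1 = 15
  ADD R1, 5  → R1 = 15 + 5 = 20
  ADD R1, 1  → R1 = 20 + 1 = 21
  MUL R1, 3  → R1 = 21 * 3 = 63
  MUL R1, 2  → R1 = 63 * 2 = 126
  ADD R1, 2  → R1 = 126 + 2 = 128
Final: R1 = 128

128


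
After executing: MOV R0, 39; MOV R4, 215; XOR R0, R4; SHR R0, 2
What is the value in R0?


Register state trace:
  MOV R0, 39  → R0 = 39 (0b00100111)
  MOV R4, 215  → R4 = 215 (0b11010111)
  XOR R0, R4  → R0 = 39 XOR 215 = 240 (0b11110000)
  SHR R0, 2  → R0 = 240 >> 2 = 60
Final: R0 = 60

60


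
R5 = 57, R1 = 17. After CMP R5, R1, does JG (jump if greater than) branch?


Trace:
  R5 = 57, R1 = 17
  CMP R5, R1  → compares 57 vs 17
  JG checks: is 57 greater than 17?
  57 > 17, so condition is true
Branch taken: Yes

Yes


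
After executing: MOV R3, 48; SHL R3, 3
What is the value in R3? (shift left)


Register state trace:
  MOV R3, 48  → R3 = 48
  SHL R3, 3  → R3 = 48 << 3 = 48 * 2^3 = 384
Final: R3 = 384

384


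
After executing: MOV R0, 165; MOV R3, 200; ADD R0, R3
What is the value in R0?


Register state trace:
  MOV R0, 165  → R0 = 165
  MOV R3, 200  → R3 = 200
  ADD R0, R3  → R0 = 165 + 200 = 365
Final: R0 = 365

365


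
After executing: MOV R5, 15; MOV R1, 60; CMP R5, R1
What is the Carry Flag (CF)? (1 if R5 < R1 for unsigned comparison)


Register state trace:
  MOV R5, 15  → R5 = 15
  MOV R1, 60  → R1 = 60
  CMP R5, R1  → unsigned 15 - 60: borrow occurs
  15 < 60, so CF = 1
CF = 1

1


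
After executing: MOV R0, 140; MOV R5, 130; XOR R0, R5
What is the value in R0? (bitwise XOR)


Register state trace:
  MOV R0, 140  → R0 = 140 (0b10001100)
  MOV R5, 130  → R5 = 130 (0b10000010)
  XOR R0, R5  → R0 = 140 XOR 130 = 14 (0b00001110)
Final: R0 = 14

14


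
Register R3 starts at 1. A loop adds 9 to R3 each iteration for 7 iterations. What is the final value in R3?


Starting value: R3 = 1
  Iter 1: R3 = 1 + 9 = 10
  Iter 2: R3 = 10 + 9 = 19
  Iter 3: R3 = 19 + 9 = 28
  Iter 4: R3 = 28 + 9 = 37
  Iter 5: R3 = 37 + 9 = 46
  Iter 6: R3 = 46 + 9 = 55
  Iter 7: R3 = 55 + 9 = 64
Final: R3 = 64

64


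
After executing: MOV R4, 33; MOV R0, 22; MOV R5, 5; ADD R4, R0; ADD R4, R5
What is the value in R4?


Register state trace:
  MOV R4, 33  → R4 = 33
  MOV R0, 22  → R0 = 22
  MOV R5, 5  → R5 = 5
  ADD R4, R0  → R4 = 33 + 22 = 55
  ADD R4, R5  → R4 = 55 + 5 = 60
Final: R4 = 60

60


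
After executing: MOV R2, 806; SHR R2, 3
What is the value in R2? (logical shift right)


Register state trace:
  MOV R2, 806  → R2 = 806
  SHR R2, 3  → R2 = 806 >> 3 = 806 // 2^3 = 100
Final: R2 = 100

100


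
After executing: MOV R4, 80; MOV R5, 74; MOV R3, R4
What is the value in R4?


Register state trace:
  MOV R4, 80  → R4 = 80
  MOV R5, 74  → R5 = 74
  MOV R3, R4  → R3 = 80
Final: R4 = 80

80


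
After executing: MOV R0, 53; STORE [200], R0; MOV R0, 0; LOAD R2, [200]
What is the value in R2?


Register and memory trace:
  MOV R0, 53  → R0 = 53
  STORE [200], R0  → mem[200] = 53
  MOV R0, 0  → R0 = 0
  LOAD R2, [200]  → R2 = mem[200] = 53
Final: R2 = 53

53


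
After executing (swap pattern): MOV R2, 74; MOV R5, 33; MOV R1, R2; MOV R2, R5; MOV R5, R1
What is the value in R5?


Register state trace (swap pattern):
  MOV R2, 74  → R2 = 74
  MOV R5, 33  → R5 = 33
  MOV R1, R2  → R1 = 74  (save R2)
  MOV R2, R5  → R2 = 33  (R2 gets R5's value)
  MOV R5, R1  → R5 = 74  (R5 gets saved value)
Final: R5 = 74

74


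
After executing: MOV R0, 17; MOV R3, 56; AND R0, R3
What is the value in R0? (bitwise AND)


Register state trace:
  MOV R0, 17  → R0 = 17 (0b00010001)
  MOV R3, 56  → R3 = 56 (0b00111000)
  AND R0, R3  → R0 = 17 AND 56 = 16 (0b00010000)
Final: R0 = 16

16


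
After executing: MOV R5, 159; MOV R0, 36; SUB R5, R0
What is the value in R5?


Register state trace:
  MOV R5, 159  → R5 = 159
  MOV R0, 36  → R0 = 36
  SUB R5, R0  → R5 = 159 - 36 = 123
Final: R5 = 123

123


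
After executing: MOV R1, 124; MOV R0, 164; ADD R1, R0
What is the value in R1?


Register state trace:
  MOV R1, 124  → R1 = 124
  MOV R0, 164  → R0 = 164
  ADD R1, R0  → R1 = 124 + 164 = 288
Final: R1 = 288

288


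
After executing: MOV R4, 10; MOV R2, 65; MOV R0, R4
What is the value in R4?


Register state trace:
  MOV R4, 10  → R4 = 10
  MOV R2, 65  → R2 = 65
  MOV R0, R4  → R0 = 10
Final: R4 = 10

10


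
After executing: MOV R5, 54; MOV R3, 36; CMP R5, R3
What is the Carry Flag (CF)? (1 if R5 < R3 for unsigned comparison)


Register state trace:
  MOV R5, 54  → R5 = 54
  MOV R3, 36  → R3 = 36
  CMP R5, R3  → unsigned 54 - 36: no borrow
  54 >= 36, so CF = 0
CF = 0

0


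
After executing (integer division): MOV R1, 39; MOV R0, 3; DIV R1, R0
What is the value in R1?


Register state trace:
  MOV R1, 39  → R1 = 39
  MOV R0, 3  → R0 = 3
  DIV R1, R0  → R1 = 39 // 3 = 13
Final: R1 = 13

13


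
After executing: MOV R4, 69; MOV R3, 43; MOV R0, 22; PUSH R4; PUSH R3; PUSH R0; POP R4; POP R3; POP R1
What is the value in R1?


Stack trace (top is rightmost):
  MOV R4, 69  → R4 = 69
  MOV R3, 43  → R3 = 43
  MOV R0, 22  → R0 = 22
  PUSH R4  → stack: [69]
  PUSH R3  → stack: [69, 43]
  PUSH R0  → stack: [69, 43, 22]
  POP R4  → R4 = 22, stack: [69, 43]
  POP R3  → R3 = 43, stack: [69]
  POP R1  → R1 = 69, stack: []
Final: R1 = 69

69


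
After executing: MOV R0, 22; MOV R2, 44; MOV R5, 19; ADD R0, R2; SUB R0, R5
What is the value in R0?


Register state trace:
  MOV R0, 22  → R0 = 22
  MOV R2, 44  → R2 = 44
  MOV R5, 19  → R5 = 19
  ADD R0, R2  → R0 = 22 + 44 = 66
  SUB R0, R5  → R0 = 66 - 19 = 47
Final: R0 = 47

47


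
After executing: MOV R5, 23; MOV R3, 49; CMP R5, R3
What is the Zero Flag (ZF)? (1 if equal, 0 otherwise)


Register state trace:
  MOV R5, 23  → R5 = 23
  MOV R3, 49  → R3 = 49
  CMP R5, R3  → computes 23 - 49 = -26
  Result is nonzero, so values are not equal
ZF = 0

0


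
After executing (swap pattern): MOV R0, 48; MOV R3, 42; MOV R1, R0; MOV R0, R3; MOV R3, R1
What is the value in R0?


Register state trace (swap pattern):
  MOV R0, 48  → R0 = 48
  MOV R3, 42  → R3 = 42
  MOV R1, R0  → R1 = 48  (save R0)
  MOV R0, R3  → R0 = 42  (R0 gets R3's value)
  MOV R3, R1  → R3 = 48  (R3 gets saved value)
Final: R0 = 42

42


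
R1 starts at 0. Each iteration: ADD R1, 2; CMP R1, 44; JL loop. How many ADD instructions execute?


Loop trace (R1 starts at 0, target 44, step 2):
  ADD #1: R1 = 0 + 2 = 2  → 2 < 44, loop
  ADD #2: R1 = 2 + 2 = 4  → 4 < 44, loop
  ADD #3: R1 = 4 + 2 = 6  → 6 < 44, loop
  ADD #4: R1 = 6 + 2 = 8  → 8 < 44, loop
  ADD #5: R1 = 8 + 2 = 10  → 10 < 44, loop
  ADD #6: R1 = 10 + 2 = 12  → 12 < 44, loop
  ADD #7: R1 = 12 + 2 = 14  → 14 < 44, loop
  ADD #8: R1 = 14 + 2 = 16  → 16 < 44, loop
  ADD #9: R1 = 16 + 2 = 18  → 18 < 44, loop
  ADD #10: R1 = 18 + 2 = 20  → 20 < 44, loop
  ADD #11: R1 = 20 + 2 = 22  → 22 < 44, loop
  ADD #12: R1 = 22 + 2 = 24  → 24 < 44, loop
  ADD #13: R1 = 24 + 2 = 26  → 26 < 44, loop
  ADD #14: R1 = 26 + 2 = 28  → 28 < 44, loop
  ADD #15: R1 = 28 + 2 = 30  → 30 < 44, loop
  ADD #16: R1 = 30 + 2 = 32  → 32 < 44, loop
  ADD #17: R1 = 32 + 2 = 34  → 34 < 44, loop
  ADD #18: R1 = 34 + 2 = 36  → 36 < 44, loop
  ADD #19: R1 = 36 + 2 = 38  → 38 < 44, loop
  ADD #20: R1 = 38 + 2 = 40  → 40 < 44, loop
  ADD #21: R1 = 40 + 2 = 42  → 42 < 44, loop
  ADD #22: R1 = 42 + 2 = 44  → 44 >= 44, exit
Total ADD instructions: 22

22


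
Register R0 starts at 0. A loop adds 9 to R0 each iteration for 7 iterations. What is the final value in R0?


Starting value: R0 = 0
  Iter 1: R0 = 0 + 9 = 9
  Iter 2: R0 = 9 + 9 = 18
  Iter 3: R0 = 18 + 9 = 27
  Iter 4: R0 = 27 + 9 = 36
  Iter 5: R0 = 36 + 9 = 45
  Iter 6: R0 = 45 + 9 = 54
  Iter 7: R0 = 54 + 9 = 63
Final: R0 = 63

63


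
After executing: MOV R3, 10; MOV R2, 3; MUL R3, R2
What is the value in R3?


Register state trace:
  MOV R3, 10  → R3 = 10
  MOV R2, 3  → R2 = 3
  MUL R3, R2  → R3 = 10 * 3 = 30
Final: R3 = 30

30


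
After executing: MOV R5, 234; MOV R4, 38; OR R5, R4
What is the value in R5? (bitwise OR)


Register state trace:
  MOV R5, 234  → R5 = 234 (0b11101010)
  MOV R4, 38  → R4 = 38 (0b00100110)
  OR R5, R4   → R5 = 234 OR 38 = 238 (0b11101110)
Final: R5 = 238

238


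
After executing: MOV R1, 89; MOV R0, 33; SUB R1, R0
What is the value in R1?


Register state trace:
  MOV R1, 89  → R1 = 89
  MOV R0, 33  → R0 = 33
  SUB R1, R0  → R1 = 89 - 33 = 56
Final: R1 = 56

56


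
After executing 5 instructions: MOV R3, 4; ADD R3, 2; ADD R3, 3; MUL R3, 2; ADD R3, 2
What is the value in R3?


Register state trace:
  MOV R3, 4  → R3 = 4
  ADD R3, 2  → R3 = 4 + 2 = 6
  ADD R3, 3  → R3 = 6 + 3 = 9
  MUL R3, 2  → R3 = 9 * 2 = 18
  ADD R3, 2  → R3 = 18 + 2 = 20
Final: R3 = 20

20


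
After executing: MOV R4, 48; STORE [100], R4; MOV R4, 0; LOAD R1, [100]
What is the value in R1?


Register and memory trace:
  MOV R4, 48  → R4 = 48
  STORE [100], R4  → mem[100] = 48
  MOV R4, 0  → R4 = 0
  LOAD R1, [100]  → R1 = mem[100] = 48
Final: R1 = 48

48


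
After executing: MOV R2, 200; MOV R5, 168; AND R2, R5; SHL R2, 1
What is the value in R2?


Register state trace:
  MOV R2, 200  → R2 = 200 (0b11001000)
  MOV R5, 168  → R5 = 168 (0b10101000)
  AND R2, R5  → R2 = 200 AND 168 = 136 (0b10001000)
  SHL R2, 1  → R2 = 136 << 1 = 272
Final: R2 = 272

272


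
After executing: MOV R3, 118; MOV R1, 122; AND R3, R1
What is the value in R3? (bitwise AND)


Register state trace:
  MOV R3, 118  → R3 = 118 (0b01110110)
  MOV R1, 122  → R1 = 122 (0b01111010)
  AND R3, R1  → R3 = 118 AND 122 = 114 (0b01110010)
Final: R3 = 114

114


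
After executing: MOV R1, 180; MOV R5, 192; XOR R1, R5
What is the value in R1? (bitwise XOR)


Register state trace:
  MOV R1, 180  → R1 = 180 (0b10110100)
  MOV R5, 192  → R5 = 192 (0b11000000)
  XOR R1, R5  → R1 = 180 XOR 192 = 116 (0b01110100)
Final: R1 = 116

116


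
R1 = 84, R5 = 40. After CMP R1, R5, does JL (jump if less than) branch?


Trace:
  R1 = 84, R5 = 40
  CMP R1, R5  → compares 84 vs 40
  JL checks: is 84 less than 40?
  84 > 40, so condition is false
Branch taken: No

No


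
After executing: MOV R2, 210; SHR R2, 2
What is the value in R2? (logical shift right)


Register state trace:
  MOV R2, 210  → R2 = 210
  SHR R2, 2  → R2 = 210 >> 2 = 210 // 2^2 = 52
Final: R2 = 52

52


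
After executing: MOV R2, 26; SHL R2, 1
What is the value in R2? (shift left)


Register state trace:
  MOV R2, 26  → R2 = 26
  SHL R2, 1  → R2 = 26 << 1 = 26 * 2^1 = 52
Final: R2 = 52

52


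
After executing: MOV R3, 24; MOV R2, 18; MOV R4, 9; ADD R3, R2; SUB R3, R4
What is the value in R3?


Register state trace:
  MOV R3, 24  → R3 = 24
  MOV R2, 18  → R2 = 18
  MOV R4, 9  → R4 = 9
  ADD R3, R2  → R3 = 24 + 18 = 42
  SUB R3, R4  → R3 = 42 - 9 = 33
Final: R3 = 33

33


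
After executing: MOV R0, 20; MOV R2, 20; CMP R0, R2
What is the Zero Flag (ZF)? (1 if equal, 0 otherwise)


Register state trace:
  MOV R0, 20  → R0 = 20
  MOV R2, 20  → R2 = 20
  CMP R0, R2  → computes 20 - 20 = 0
  Result is zero, so values are equal
ZF = 1

1


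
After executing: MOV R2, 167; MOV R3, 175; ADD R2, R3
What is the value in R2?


Register state trace:
  MOV R2, 167  → R2 = 167
  MOV R3, 175  → R3 = 175
  ADD R2, R3  → R2 = 167 + 175 = 342
Final: R2 = 342

342


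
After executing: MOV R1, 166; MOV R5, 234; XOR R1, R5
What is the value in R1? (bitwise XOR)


Register state trace:
  MOV R1, 166  → R1 = 166 (0b10100110)
  MOV R5, 234  → R5 = 234 (0b11101010)
  XOR R1, R5  → R1 = 166 XOR 234 = 76 (0b01001100)
Final: R1 = 76

76


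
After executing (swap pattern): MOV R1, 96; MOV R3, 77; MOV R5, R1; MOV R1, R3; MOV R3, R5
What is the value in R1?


Register state trace (swap pattern):
  MOV R1, 96  → R1 = 96
  MOV R3, 77  → R3 = 77
  MOV R5, R1  → R5 = 96  (save R1)
  MOV R1, R3  → R1 = 77  (R1 gets R3's value)
  MOV R3, R5  → R3 = 96  (R3 gets saved value)
Final: R1 = 77

77


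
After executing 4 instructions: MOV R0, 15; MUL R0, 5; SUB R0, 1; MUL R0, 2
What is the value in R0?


Register state trace:
  MOV R0, 15  → R0 = 15
  MUL R0, 5  → R0 = 15 * 5 = 75
  SUB R0, 1  → R0 = 75 - 1 = 74
  MUL R0, 2  → R0 = 74 * 2 = 148
Final: R0 = 148

148


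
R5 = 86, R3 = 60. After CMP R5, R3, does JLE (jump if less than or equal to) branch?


Trace:
  R5 = 86, R3 = 60
  CMP R5, R3  → compares 86 vs 60
  JLE checks: is 86 less than or equal to 60?
  86 > 60, so condition is false
Branch taken: No

No


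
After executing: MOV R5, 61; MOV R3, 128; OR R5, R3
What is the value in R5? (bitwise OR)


Register state trace:
  MOV R5, 61  → R5 = 61 (0b00111101)
  MOV R3, 128  → R3 = 128 (0b10000000)
  OR R5, R3   → R5 = 61 OR 128 = 189 (0b10111101)
Final: R5 = 189

189


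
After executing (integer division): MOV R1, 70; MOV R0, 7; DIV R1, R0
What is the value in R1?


Register state trace:
  MOV R1, 70  → R1 = 70
  MOV R0, 7  → R0 = 7
  DIV R1, R0  → R1 = 70 // 7 = 10
Final: R1 = 10

10


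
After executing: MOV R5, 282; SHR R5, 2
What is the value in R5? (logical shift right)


Register state trace:
  MOV R5, 282  → R5 = 282
  SHR R5, 2  → R5 = 282 >> 2 = 282 // 2^2 = 70
Final: R5 = 70

70


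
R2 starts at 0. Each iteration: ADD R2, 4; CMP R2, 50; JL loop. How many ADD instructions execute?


Loop trace (R2 starts at 0, target 50, step 4):
  ADD #1: R2 = 0 + 4 = 4  → 4 < 50, loop
  ADD #2: R2 = 4 + 4 = 8  → 8 < 50, loop
  ADD #3: R2 = 8 + 4 = 12  → 12 < 50, loop
  ADD #4: R2 = 12 + 4 = 16  → 16 < 50, loop
  ADD #5: R2 = 16 + 4 = 20  → 20 < 50, loop
  ADD #6: R2 = 20 + 4 = 24  → 24 < 50, loop
  ADD #7: R2 = 24 + 4 = 28  → 28 < 50, loop
  ADD #8: R2 = 28 + 4 = 32  → 32 < 50, loop
  ADD #9: R2 = 32 + 4 = 36  → 36 < 50, loop
  ADD #10: R2 = 36 + 4 = 40  → 40 < 50, loop
  ADD #11: R2 = 40 + 4 = 44  → 44 < 50, loop
  ADD #12: R2 = 44 + 4 = 48  → 48 < 50, loop
  ADD #13: R2 = 48 + 4 = 52  → 52 >= 50, exit
Total ADD instructions: 13

13


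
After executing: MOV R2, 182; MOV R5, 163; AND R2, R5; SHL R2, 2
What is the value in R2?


Register state trace:
  MOV R2, 182  → R2 = 182 (0b10110110)
  MOV R5, 163  → R5 = 163 (0b10100011)
  AND R2, R5  → R2 = 182 AND 163 = 162 (0b10100010)
  SHL R2, 2  → R2 = 162 << 2 = 648
Final: R2 = 648

648


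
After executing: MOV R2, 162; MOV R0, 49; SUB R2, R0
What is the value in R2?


Register state trace:
  MOV R2, 162  → R2 = 162
  MOV R0, 49  → R0 = 49
  SUB R2, R0  → R2 = 162 - 49 = 113
Final: R2 = 113

113


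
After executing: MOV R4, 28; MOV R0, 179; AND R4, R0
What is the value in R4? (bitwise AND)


Register state trace:
  MOV R4, 28  → R4 = 28 (0b00011100)
  MOV R0, 179  → R0 = 179 (0b10110011)
  AND R4, R0  → R4 = 28 AND 179 = 16 (0b00010000)
Final: R4 = 16

16


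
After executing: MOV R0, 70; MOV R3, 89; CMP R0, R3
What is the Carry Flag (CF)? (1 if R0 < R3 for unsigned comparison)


Register state trace:
  MOV R0, 70  → R0 = 70
  MOV R3, 89  → R3 = 89
  CMP R0, R3  → unsigned 70 - 89: borrow occurs
  70 < 89, so CF = 1
CF = 1

1


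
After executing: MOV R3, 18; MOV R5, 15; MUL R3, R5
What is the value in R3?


Register state trace:
  MOV R3, 18  → R3 = 18
  MOV R5, 15  → R5 = 15
  MUL R3, R5  → R3 = 18 * 15 = 270
Final: R3 = 270

270


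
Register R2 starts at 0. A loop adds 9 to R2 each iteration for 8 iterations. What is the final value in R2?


Starting value: R2 = 0
  Iter 1: R2 = 0 + 9 = 9
  Iter 2: R2 = 9 + 9 = 18
  Iter 3: R2 = 18 + 9 = 27
  Iter 4: R2 = 27 + 9 = 36
  Iter 5: R2 = 36 + 9 = 45
  Iter 6: R2 = 45 + 9 = 54
  Iter 7: R2 = 54 + 9 = 63
  Iter 8: R2 = 63 + 9 = 72
Final: R2 = 72

72


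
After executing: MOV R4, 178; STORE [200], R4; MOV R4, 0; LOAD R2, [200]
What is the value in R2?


Register and memory trace:
  MOV R4, 178  → R4 = 178
  STORE [200], R4  → mem[200] = 178
  MOV R4, 0  → R4 = 0
  LOAD R2, [200]  → R2 = mem[200] = 178
Final: R2 = 178

178


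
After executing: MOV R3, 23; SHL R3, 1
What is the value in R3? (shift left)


Register state trace:
  MOV R3, 23  → R3 = 23
  SHL R3, 1  → R3 = 23 << 1 = 23 * 2^1 = 46
Final: R3 = 46

46


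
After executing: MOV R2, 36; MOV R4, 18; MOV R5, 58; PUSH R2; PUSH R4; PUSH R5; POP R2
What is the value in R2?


Stack trace (top is rightmost):
  MOV R2, 36  → R2 = 36
  MOV R4, 18  → R4 = 18
  MOV R5, 58  → R5 = 58
  PUSH R2  → stack: [36]
  PUSH R4  → stack: [36, 18]
  PUSH R5  → stack: [36, 18, 58]
  POP R2  → R2 = 58, stack: [36, 18]
Final: R2 = 58

58


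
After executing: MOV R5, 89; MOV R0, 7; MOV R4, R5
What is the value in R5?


Register state trace:
  MOV R5, 89  → R5 = 89
  MOV R0, 7  → R0 = 7
  MOV R4, R5  → R4 = 89
Final: R5 = 89

89


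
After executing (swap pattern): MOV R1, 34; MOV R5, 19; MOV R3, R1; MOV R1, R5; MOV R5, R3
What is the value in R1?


Register state trace (swap pattern):
  MOV R1, 34  → R1 = 34
  MOV R5, 19  → R5 = 19
  MOV R3, R1  → R3 = 34  (save R1)
  MOV R1, R5  → R1 = 19  (R1 gets R5's value)
  MOV R5, R3  → R5 = 34  (R5 gets saved value)
Final: R1 = 19

19


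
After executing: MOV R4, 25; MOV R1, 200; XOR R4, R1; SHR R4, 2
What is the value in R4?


Register state trace:
  MOV R4, 25  → R4 = 25 (0b00011001)
  MOV R1, 200  → R1 = 200 (0b11001000)
  XOR R4, R1  → R4 = 25 XOR 200 = 209 (0b11010001)
  SHR R4, 2  → R4 = 209 >> 2 = 52
Final: R4 = 52

52


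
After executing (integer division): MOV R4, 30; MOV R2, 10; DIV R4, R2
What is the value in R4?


Register state trace:
  MOV R4, 30  → R4 = 30
  MOV R2, 10  → R2 = 10
  DIV R4, R2  → R4 = 30 // 10 = 3
Final: R4 = 3

3


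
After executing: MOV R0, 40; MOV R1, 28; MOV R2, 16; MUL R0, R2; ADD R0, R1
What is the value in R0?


Register state trace:
  MOV R0, 40  → R0 = 40
  MOV R1, 28  → R1 = 28
  MOV R2, 16  → R2 = 16
  MUL R0, R2  → R0 = 40 * 16 = 640
  ADD R0, R1  → R0 = 640 + 28 = 668
Final: R0 = 668

668


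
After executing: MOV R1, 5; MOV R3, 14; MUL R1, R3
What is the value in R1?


Register state trace:
  MOV R1, 5  → R1 = 5
  MOV R3, 14  → R3 = 14
  MUL R1, R3  → R1 = 5 * 14 = 70
Final: R1 = 70

70


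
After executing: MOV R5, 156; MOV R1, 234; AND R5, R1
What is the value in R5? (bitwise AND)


Register state trace:
  MOV R5, 156  → R5 = 156 (0b10011100)
  MOV R1, 234  → R1 = 234 (0b11101010)
  AND R5, R1  → R5 = 156 AND 234 = 136 (0b10001000)
Final: R5 = 136

136


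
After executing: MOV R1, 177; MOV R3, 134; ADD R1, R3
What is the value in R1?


Register state trace:
  MOV R1, 177  → R1 = 177
  MOV R3, 134  → R3 = 134
  ADD R1, R3  → R1 = 177 + 134 = 311
Final: R1 = 311

311


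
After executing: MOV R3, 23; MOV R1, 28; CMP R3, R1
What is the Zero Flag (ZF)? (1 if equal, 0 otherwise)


Register state trace:
  MOV R3, 23  → R3 = 23
  MOV R1, 28  → R1 = 28
  CMP R3, R1  → computes 23 - 28 = -5
  Result is nonzero, so values are not equal
ZF = 0

0


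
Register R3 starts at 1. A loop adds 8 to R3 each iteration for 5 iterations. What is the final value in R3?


Starting value: R3 = 1
  Iter 1: R3 = 1 + 8 = 9
  Iter 2: R3 = 9 + 8 = 17
  Iter 3: R3 = 17 + 8 = 25
  Iter 4: R3 = 25 + 8 = 33
  Iter 5: R3 = 33 + 8 = 41
Final: R3 = 41

41


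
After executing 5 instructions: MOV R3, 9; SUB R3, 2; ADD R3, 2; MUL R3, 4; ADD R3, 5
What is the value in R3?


Register state trace:
  MOV R3, 9  → R3 = 9
  SUB R3, 2  → R3 = 9 - 2 = 7
  ADD R3, 2  → R3 = 7 + 2 = 9
  MUL R3, 4  → R3 = 9 * 4 = 36
  ADD R3, 5  → R3 = 36 + 5 = 41
Final: R3 = 41

41


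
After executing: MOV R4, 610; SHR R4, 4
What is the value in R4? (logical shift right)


Register state trace:
  MOV R4, 610  → R4 = 610
  SHR R4, 4  → R4 = 610 >> 4 = 610 // 2^4 = 38
Final: R4 = 38

38


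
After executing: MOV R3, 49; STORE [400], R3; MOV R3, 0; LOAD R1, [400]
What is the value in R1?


Register and memory trace:
  MOV R3, 49  → R3 = 49
  STORE [400], R3  → mem[400] = 49
  MOV R3, 0  → R3 = 0
  LOAD R1, [400]  → R1 = mem[400] = 49
Final: R1 = 49

49


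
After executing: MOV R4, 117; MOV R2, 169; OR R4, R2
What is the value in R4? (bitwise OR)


Register state trace:
  MOV R4, 117  → R4 = 117 (0b01110101)
  MOV R2, 169  → R2 = 169 (0b10101001)
  OR R4, R2   → R4 = 117 OR 169 = 253 (0b11111101)
Final: R4 = 253

253


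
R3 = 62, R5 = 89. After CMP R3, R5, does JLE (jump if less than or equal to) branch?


Trace:
  R3 = 62, R5 = 89
  CMP R3, R5  → compares 62 vs 89
  JLE checks: is 62 less than or equal to 89?
  62 < 89, so condition is true
Branch taken: Yes

Yes


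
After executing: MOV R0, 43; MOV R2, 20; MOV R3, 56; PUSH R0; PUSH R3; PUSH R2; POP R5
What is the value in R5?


Stack trace (top is rightmost):
  MOV R0, 43  → R0 = 43
  MOV R2, 20  → R2 = 20
  MOV R3, 56  → R3 = 56
  PUSH R0  → stack: [43]
  PUSH R3  → stack: [43, 56]
  PUSH R2  → stack: [43, 56, 20]
  POP R5  → R5 = 20, stack: [43, 56]
Final: R5 = 20

20


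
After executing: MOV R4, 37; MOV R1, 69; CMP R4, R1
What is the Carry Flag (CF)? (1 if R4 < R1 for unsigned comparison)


Register state trace:
  MOV R4, 37  → R4 = 37
  MOV R1, 69  → R1 = 69
  CMP R4, R1  → unsigned 37 - 69: borrow occurs
  37 < 69, so CF = 1
CF = 1

1


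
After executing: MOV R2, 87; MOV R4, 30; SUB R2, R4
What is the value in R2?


Register state trace:
  MOV R2, 87  → R2 = 87
  MOV R4, 30  → R4 = 30
  SUB R2, R4  → R2 = 87 - 30 = 57
Final: R2 = 57

57


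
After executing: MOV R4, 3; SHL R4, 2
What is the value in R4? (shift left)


Register state trace:
  MOV R4, 3  → R4 = 3
  SHL R4, 2  → R4 = 3 << 2 = 3 * 2^2 = 12
Final: R4 = 12

12


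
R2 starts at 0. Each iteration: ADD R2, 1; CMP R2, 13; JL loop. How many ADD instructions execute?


Loop trace (R2 starts at 0, target 13, step 1):
  ADD #1: R2 = 0 + 1 = 1  → 1 < 13, loop
  ADD #2: R2 = 1 + 1 = 2  → 2 < 13, loop
  ADD #3: R2 = 2 + 1 = 3  → 3 < 13, loop
  ADD #4: R2 = 3 + 1 = 4  → 4 < 13, loop
  ADD #5: R2 = 4 + 1 = 5  → 5 < 13, loop
  ADD #6: R2 = 5 + 1 = 6  → 6 < 13, loop
  ADD #7: R2 = 6 + 1 = 7  → 7 < 13, loop
  ADD #8: R2 = 7 + 1 = 8  → 8 < 13, loop
  ADD #9: R2 = 8 + 1 = 9  → 9 < 13, loop
  ADD #10: R2 = 9 + 1 = 10  → 10 < 13, loop
  ADD #11: R2 = 10 + 1 = 11  → 11 < 13, loop
  ADD #12: R2 = 11 + 1 = 12  → 12 < 13, loop
  ADD #13: R2 = 12 + 1 = 13  → 13 >= 13, exit
Total ADD instructions: 13

13


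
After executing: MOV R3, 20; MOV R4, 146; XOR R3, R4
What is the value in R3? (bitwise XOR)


Register state trace:
  MOV R3, 20  → R3 = 20 (0b00010100)
  MOV R4, 146  → R4 = 146 (0b10010010)
  XOR R3, R4  → R3 = 20 XOR 146 = 134 (0b10000110)
Final: R3 = 134

134


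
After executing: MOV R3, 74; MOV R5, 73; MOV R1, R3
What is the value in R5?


Register state trace:
  MOV R3, 74  → R3 = 74
  MOV R5, 73  → R5 = 73
  MOV R1, R3  → R1 = 74
Final: R5 = 73

73


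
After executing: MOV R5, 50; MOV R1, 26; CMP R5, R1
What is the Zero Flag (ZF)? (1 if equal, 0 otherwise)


Register state trace:
  MOV R5, 50  → R5 = 50
  MOV R1, 26  → R1 = 26
  CMP R5, R1  → computes 50 - 26 = 24
  Result is nonzero, so values are not equal
ZF = 0

0


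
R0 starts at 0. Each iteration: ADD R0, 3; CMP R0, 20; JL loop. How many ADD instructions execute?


Loop trace (R0 starts at 0, target 20, step 3):
  ADD #1: R0 = 0 + 3 = 3  → 3 < 20, loop
  ADD #2: R0 = 3 + 3 = 6  → 6 < 20, loop
  ADD #3: R0 = 6 + 3 = 9  → 9 < 20, loop
  ADD #4: R0 = 9 + 3 = 12  → 12 < 20, loop
  ADD #5: R0 = 12 + 3 = 15  → 15 < 20, loop
  ADD #6: R0 = 15 + 3 = 18  → 18 < 20, loop
  ADD #7: R0 = 18 + 3 = 21  → 21 >= 20, exit
Total ADD instructions: 7

7


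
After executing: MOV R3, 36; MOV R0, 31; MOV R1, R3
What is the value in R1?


Register state trace:
  MOV R3, 36  → R3 = 36
  MOV R0, 31  → R0 = 31
  MOV R1, R3  → R1 = 36
Final: R1 = 36

36


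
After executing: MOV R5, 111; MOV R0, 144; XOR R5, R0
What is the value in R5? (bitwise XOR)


Register state trace:
  MOV R5, 111  → R5 = 111 (0b01101111)
  MOV R0, 144  → R0 = 144 (0b10010000)
  XOR R5, R0  → R5 = 111 XOR 144 = 255 (0b11111111)
Final: R5 = 255

255


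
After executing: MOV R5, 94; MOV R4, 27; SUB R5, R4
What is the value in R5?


Register state trace:
  MOV R5, 94  → R5 = 94
  MOV R4, 27  → R4 = 27
  SUB R5, R4  → R5 = 94 - 27 = 67
Final: R5 = 67

67


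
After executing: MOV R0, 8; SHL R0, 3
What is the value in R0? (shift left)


Register state trace:
  MOV R0, 8  → R0 = 8
  SHL R0, 3  → R0 = 8 << 3 = 8 * 2^3 = 64
Final: R0 = 64

64


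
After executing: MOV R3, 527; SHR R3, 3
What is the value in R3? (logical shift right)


Register state trace:
  MOV R3, 527  → R3 = 527
  SHR R3, 3  → R3 = 527 >> 3 = 527 // 2^3 = 65
Final: R3 = 65

65


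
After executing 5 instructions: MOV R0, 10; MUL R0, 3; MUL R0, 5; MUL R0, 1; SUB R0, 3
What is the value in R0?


Register state trace:
  MOV R0, 10  → R0 = 10
  MUL R0, 3  → R0 = 10 * 3 = 30
  MUL R0, 5  → R0 = 30 * 5 = 150
  MUL R0, 1  → R0 = 150 * 1 = 150
  SUB R0, 3  → R0 = 150 - 3 = 147
Final: R0 = 147

147


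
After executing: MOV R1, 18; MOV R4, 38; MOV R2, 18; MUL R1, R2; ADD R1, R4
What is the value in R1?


Register state trace:
  MOV R1, 18  → R1 = 18
  MOV R4, 38  → R4 = 38
  MOV R2, 18  → R2 = 18
  MUL R1, R2  → R1 = 18 * 18 = 324
  ADD R1, R4  → R1 = 324 + 38 = 362
Final: R1 = 362

362


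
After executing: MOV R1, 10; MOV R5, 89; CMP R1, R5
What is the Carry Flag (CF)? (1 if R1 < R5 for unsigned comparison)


Register state trace:
  MOV R1, 10  → R1 = 10
  MOV R5, 89  → R5 = 89
  CMP R1, R5  → unsigned 10 - 89: borrow occurs
  10 < 89, so CF = 1
CF = 1

1


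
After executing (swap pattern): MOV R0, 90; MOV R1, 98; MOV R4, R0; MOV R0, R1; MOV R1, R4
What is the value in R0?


Register state trace (swap pattern):
  MOV R0, 90  → R0 = 90
  MOV R1, 98  → R1 = 98
  MOV R4, R0  → R4 = 90  (save R0)
  MOV R0, R1  → R0 = 98  (R0 gets R1's value)
  MOV R1, R4  → R1 = 90  (R1 gets saved value)
Final: R0 = 98

98


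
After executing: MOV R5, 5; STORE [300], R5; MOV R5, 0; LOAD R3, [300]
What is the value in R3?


Register and memory trace:
  MOV R5, 5  → R5 = 5
  STORE [300], R5  → mem[300] = 5
  MOV R5, 0  → R5 = 0
  LOAD R3, [300]  → R3 = mem[300] = 5
Final: R3 = 5

5


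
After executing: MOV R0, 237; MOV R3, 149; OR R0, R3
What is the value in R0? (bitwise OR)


Register state trace:
  MOV R0, 237  → R0 = 237 (0b11101101)
  MOV R3, 149  → R3 = 149 (0b10010101)
  OR R0, R3   → R0 = 237 OR 149 = 253 (0b11111101)
Final: R0 = 253

253


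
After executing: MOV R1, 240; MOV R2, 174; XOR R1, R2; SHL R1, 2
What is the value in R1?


Register state trace:
  MOV R1, 240  → R1 = 240 (0b11110000)
  MOV R2, 174  → R2 = 174 (0b10101110)
  XOR R1, R2  → R1 = 240 XOR 174 = 94 (0b01011110)
  SHL R1, 2  → R1 = 94 << 2 = 376
Final: R1 = 376

376


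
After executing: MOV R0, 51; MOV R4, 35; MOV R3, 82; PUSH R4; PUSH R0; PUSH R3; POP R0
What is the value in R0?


Stack trace (top is rightmost):
  MOV R0, 51  → R0 = 51
  MOV R4, 35  → R4 = 35
  MOV R3, 82  → R3 = 82
  PUSH R4  → stack: [35]
  PUSH R0  → stack: [35, 51]
  PUSH R3  → stack: [35, 51, 82]
  POP R0  → R0 = 82, stack: [35, 51]
Final: R0 = 82

82


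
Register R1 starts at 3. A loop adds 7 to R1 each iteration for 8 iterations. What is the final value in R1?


Starting value: R1 = 3
  Iter 1: R1 = 3 + 7 = 10
  Iter 2: R1 = 10 + 7 = 17
  Iter 3: R1 = 17 + 7 = 24
  Iter 4: R1 = 24 + 7 = 31
  Iter 5: R1 = 31 + 7 = 38
  Iter 6: R1 = 38 + 7 = 45
  Iter 7: R1 = 45 + 7 = 52
  Iter 8: R1 = 52 + 7 = 59
Final: R1 = 59

59


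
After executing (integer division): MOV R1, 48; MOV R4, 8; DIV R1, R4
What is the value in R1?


Register state trace:
  MOV R1, 48  → R1 = 48
  MOV R4, 8  → R4 = 8
  DIV R1, R4  → R1 = 48 // 8 = 6
Final: R1 = 6

6


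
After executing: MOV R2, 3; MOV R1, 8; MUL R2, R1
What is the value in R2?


Register state trace:
  MOV R2, 3  → R2 = 3
  MOV R1, 8  → R1 = 8
  MUL R2, R1  → R2 = 3 * 8 = 24
Final: R2 = 24

24


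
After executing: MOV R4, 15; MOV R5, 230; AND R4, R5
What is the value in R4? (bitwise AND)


Register state trace:
  MOV R4, 15  → R4 = 15 (0b00001111)
  MOV R5, 230  → R5 = 230 (0b11100110)
  AND R4, R5  → R4 = 15 AND 230 = 6 (0b00000110)
Final: R4 = 6

6


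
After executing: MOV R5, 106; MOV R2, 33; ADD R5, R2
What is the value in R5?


Register state trace:
  MOV R5, 106  → R5 = 106
  MOV R2, 33  → R2 = 33
  ADD R5, R2  → R5 = 106 + 33 = 139
Final: R5 = 139

139


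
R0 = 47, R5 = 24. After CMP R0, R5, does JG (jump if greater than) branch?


Trace:
  R0 = 47, R5 = 24
  CMP R0, R5  → compares 47 vs 24
  JG checks: is 47 greater than 24?
  47 > 24, so condition is true
Branch taken: Yes

Yes


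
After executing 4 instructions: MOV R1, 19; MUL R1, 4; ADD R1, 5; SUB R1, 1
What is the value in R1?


Register state trace:
  MOV R1, 19  → R1 = 19
  MUL R1, 4  → R1 = 19 * 4 = 76
  ADD R1, 5  → R1 = 76 + 5 = 81
  SUB R1, 1  → R1 = 81 - 1 = 80
Final: R1 = 80

80


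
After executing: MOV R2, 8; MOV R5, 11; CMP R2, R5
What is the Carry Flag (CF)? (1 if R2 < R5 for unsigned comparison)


Register state trace:
  MOV R2, 8  → R2 = 8
  MOV R5, 11  → R5 = 11
  CMP R2, R5  → unsigned 8 - 11: borrow occurs
  8 < 11, so CF = 1
CF = 1

1


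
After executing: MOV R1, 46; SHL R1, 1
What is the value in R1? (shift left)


Register state trace:
  MOV R1, 46  → R1 = 46
  SHL R1, 1  → R1 = 46 << 1 = 46 * 2^1 = 92
Final: R1 = 92

92


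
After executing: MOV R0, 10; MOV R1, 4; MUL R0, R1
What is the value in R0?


Register state trace:
  MOV R0, 10  → R0 = 10
  MOV R1, 4  → R1 = 4
  MUL R0, R1  → R0 = 10 * 4 = 40
Final: R0 = 40

40


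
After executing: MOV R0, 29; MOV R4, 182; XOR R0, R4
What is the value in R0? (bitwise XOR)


Register state trace:
  MOV R0, 29  → R0 = 29 (0b00011101)
  MOV R4, 182  → R4 = 182 (0b10110110)
  XOR R0, R4  → R0 = 29 XOR 182 = 171 (0b10101011)
Final: R0 = 171

171


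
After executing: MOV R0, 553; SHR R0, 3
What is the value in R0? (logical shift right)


Register state trace:
  MOV R0, 553  → R0 = 553
  SHR R0, 3  → R0 = 553 >> 3 = 553 // 2^3 = 69
Final: R0 = 69

69


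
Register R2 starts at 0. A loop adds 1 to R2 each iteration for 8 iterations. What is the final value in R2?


Starting value: R2 = 0
  Iter 1: R2 = 0 + 1 = 1
  Iter 2: R2 = 1 + 1 = 2
  Iter 3: R2 = 2 + 1 = 3
  Iter 4: R2 = 3 + 1 = 4
  Iter 5: R2 = 4 + 1 = 5
  Iter 6: R2 = 5 + 1 = 6
  Iter 7: R2 = 6 + 1 = 7
  Iter 8: R2 = 7 + 1 = 8
Final: R2 = 8

8


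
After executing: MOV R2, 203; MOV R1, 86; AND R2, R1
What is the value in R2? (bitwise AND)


Register state trace:
  MOV R2, 203  → R2 = 203 (0b11001011)
  MOV R1, 86  → R1 = 86 (0b01010110)
  AND R2, R1  → R2 = 203 AND 86 = 66 (0b01000010)
Final: R2 = 66

66


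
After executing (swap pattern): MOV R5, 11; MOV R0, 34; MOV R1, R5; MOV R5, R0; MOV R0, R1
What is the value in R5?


Register state trace (swap pattern):
  MOV R5, 11  → R5 = 11
  MOV R0, 34  → R0 = 34
  MOV R1, R5  → R1 = 11  (save R5)
  MOV R5, R0  → R5 = 34  (R5 gets R0's value)
  MOV R0, R1  → R0 = 11  (R0 gets saved value)
Final: R5 = 34

34


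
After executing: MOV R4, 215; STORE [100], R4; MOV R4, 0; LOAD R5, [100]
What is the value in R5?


Register and memory trace:
  MOV R4, 215  → R4 = 215
  STORE [100], R4  → mem[100] = 215
  MOV R4, 0  → R4 = 0
  LOAD R5, [100]  → R5 = mem[100] = 215
Final: R5 = 215

215


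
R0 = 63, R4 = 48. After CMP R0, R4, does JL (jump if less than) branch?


Trace:
  R0 = 63, R4 = 48
  CMP R0, R4  → compares 63 vs 48
  JL checks: is 63 less than 48?
  63 > 48, so condition is false
Branch taken: No

No


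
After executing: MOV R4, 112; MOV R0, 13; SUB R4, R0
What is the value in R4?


Register state trace:
  MOV R4, 112  → R4 = 112
  MOV R0, 13  → R0 = 13
  SUB R4, R0  → R4 = 112 - 13 = 99
Final: R4 = 99

99


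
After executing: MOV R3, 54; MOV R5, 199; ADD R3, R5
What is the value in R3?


Register state trace:
  MOV R3, 54  → R3 = 54
  MOV R5, 199  → R5 = 199
  ADD R3, R5  → R3 = 54 + 199 = 253
Final: R3 = 253

253


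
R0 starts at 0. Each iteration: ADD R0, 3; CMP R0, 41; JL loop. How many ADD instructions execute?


Loop trace (R0 starts at 0, target 41, step 3):
  ADD #1: R0 = 0 + 3 = 3  → 3 < 41, loop
  ADD #2: R0 = 3 + 3 = 6  → 6 < 41, loop
  ADD #3: R0 = 6 + 3 = 9  → 9 < 41, loop
  ADD #4: R0 = 9 + 3 = 12  → 12 < 41, loop
  ADD #5: R0 = 12 + 3 = 15  → 15 < 41, loop
  ADD #6: R0 = 15 + 3 = 18  → 18 < 41, loop
  ADD #7: R0 = 18 + 3 = 21  → 21 < 41, loop
  ADD #8: R0 = 21 + 3 = 24  → 24 < 41, loop
  ADD #9: R0 = 24 + 3 = 27  → 27 < 41, loop
  ADD #10: R0 = 27 + 3 = 30  → 30 < 41, loop
  ADD #11: R0 = 30 + 3 = 33  → 33 < 41, loop
  ADD #12: R0 = 33 + 3 = 36  → 36 < 41, loop
  ADD #13: R0 = 36 + 3 = 39  → 39 < 41, loop
  ADD #14: R0 = 39 + 3 = 42  → 42 >= 41, exit
Total ADD instructions: 14

14


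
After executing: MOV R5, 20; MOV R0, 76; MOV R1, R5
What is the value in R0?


Register state trace:
  MOV R5, 20  → R5 = 20
  MOV R0, 76  → R0 = 76
  MOV R1, R5  → R1 = 20
Final: R0 = 76

76


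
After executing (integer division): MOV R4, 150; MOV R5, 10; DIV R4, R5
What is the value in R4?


Register state trace:
  MOV R4, 150  → R4 = 150
  MOV R5, 10  → R5 = 10
  DIV R4, R5  → R4 = 150 // 10 = 15
Final: R4 = 15

15


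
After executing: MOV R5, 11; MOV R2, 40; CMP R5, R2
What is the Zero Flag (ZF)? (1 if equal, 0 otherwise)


Register state trace:
  MOV R5, 11  → R5 = 11
  MOV R2, 40  → R2 = 40
  CMP R5, R2  → computes 11 - 40 = -29
  Result is nonzero, so values are not equal
ZF = 0

0


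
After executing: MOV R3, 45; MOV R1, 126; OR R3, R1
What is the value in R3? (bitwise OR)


Register state trace:
  MOV R3, 45  → R3 = 45 (0b00101101)
  MOV R1, 126  → R1 = 126 (0b01111110)
  OR R3, R1   → R3 = 45 OR 126 = 127 (0b01111111)
Final: R3 = 127

127


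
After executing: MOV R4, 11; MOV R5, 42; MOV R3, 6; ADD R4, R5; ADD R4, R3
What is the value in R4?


Register state trace:
  MOV R4, 11  → R4 = 11
  MOV R5, 42  → R5 = 42
  MOV R3, 6  → R3 = 6
  ADD R4, R5  → R4 = 11 + 42 = 53
  ADD R4, R3  → R4 = 53 + 6 = 59
Final: R4 = 59

59


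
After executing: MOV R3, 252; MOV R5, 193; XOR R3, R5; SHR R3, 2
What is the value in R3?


Register state trace:
  MOV R3, 252  → R3 = 252 (0b11111100)
  MOV R5, 193  → R5 = 193 (0b11000001)
  XOR R3, R5  → R3 = 252 XOR 193 = 61 (0b00111101)
  SHR R3, 2  → R3 = 61 >> 2 = 15
Final: R3 = 15

15


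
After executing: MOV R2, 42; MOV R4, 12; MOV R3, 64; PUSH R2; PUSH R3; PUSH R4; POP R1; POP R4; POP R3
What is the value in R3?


Stack trace (top is rightmost):
  MOV R2, 42  → R2 = 42
  MOV R4, 12  → R4 = 12
  MOV R3, 64  → R3 = 64
  PUSH R2  → stack: [42]
  PUSH R3  → stack: [42, 64]
  PUSH R4  → stack: [42, 64, 12]
  POP R1  → R1 = 12, stack: [42, 64]
  POP R4  → R4 = 64, stack: [42]
  POP R3  → R3 = 42, stack: []
Final: R3 = 42

42
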